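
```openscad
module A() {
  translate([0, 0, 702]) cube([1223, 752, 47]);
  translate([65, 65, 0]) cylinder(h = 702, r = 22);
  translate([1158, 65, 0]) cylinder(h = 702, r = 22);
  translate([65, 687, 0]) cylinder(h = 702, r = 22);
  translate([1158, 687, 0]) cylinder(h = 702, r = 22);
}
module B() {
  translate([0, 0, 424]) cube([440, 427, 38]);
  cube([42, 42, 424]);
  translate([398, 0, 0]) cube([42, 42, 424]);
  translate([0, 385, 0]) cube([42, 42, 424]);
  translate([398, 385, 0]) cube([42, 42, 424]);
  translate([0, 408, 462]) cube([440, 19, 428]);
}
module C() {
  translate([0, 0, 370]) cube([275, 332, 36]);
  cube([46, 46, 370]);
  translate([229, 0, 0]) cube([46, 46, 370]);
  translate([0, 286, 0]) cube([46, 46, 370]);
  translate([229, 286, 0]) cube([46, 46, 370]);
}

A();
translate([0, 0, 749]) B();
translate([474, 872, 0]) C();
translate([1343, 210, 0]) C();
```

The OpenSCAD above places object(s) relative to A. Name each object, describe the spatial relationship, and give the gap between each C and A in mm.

Each stool's nearest face is 120 mm from the table's bounding box.

A is a table. B is a chair. C is a stool. The chair is on top of the table. Two stools sit around the table at the +y, +x sides. The gap between each stool and the table is 120 mm.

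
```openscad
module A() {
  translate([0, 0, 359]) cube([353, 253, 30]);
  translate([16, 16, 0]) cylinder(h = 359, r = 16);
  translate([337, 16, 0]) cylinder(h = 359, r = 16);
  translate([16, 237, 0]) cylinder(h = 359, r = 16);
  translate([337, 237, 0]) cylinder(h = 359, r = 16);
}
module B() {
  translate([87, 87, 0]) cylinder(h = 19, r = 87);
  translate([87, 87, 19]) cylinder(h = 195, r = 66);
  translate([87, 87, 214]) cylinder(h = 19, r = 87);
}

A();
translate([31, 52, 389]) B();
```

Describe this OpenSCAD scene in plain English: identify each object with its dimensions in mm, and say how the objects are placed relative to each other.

A is a four-legged stool. The seat is a 353×253×30 mm slab whose top surface is at z = 389 mm; four round legs, each 32 mm in diameter, run from the floor (z = 0) to the underside of the seat, each leg's axis is inset half a diameter from the nearest pair of seat edges (so the leg's bounding box is flush with the corner).

B is a spool: two coaxial disc flanges of radius 87 mm and thickness 19 mm, joined by a core cylinder of radius 66 mm and height 195 mm. The lower flange rests on z = 0 and the three cylinders share a vertical axis.

The spool is on top of the stool.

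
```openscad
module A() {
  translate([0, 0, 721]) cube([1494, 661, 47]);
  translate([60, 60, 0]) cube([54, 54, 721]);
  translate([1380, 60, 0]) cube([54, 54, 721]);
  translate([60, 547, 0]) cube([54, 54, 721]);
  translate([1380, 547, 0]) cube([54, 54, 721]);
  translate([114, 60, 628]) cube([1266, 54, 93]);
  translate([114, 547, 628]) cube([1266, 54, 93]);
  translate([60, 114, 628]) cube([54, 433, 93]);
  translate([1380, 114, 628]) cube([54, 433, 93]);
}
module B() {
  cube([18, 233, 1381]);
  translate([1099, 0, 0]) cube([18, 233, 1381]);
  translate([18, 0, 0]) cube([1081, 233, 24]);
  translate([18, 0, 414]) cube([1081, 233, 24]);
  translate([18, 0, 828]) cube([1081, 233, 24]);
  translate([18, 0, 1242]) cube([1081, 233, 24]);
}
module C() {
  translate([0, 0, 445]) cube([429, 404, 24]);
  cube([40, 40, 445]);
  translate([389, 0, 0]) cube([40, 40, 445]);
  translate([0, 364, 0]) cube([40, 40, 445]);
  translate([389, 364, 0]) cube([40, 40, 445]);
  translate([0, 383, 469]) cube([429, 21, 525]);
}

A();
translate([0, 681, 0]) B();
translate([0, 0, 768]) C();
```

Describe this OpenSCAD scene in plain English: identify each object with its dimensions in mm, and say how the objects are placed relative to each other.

A is a table with a 1494×661 mm rectangular top, 47 mm thick, top surface at z = 768 mm, supported by four 54×54 mm square legs, each inset 60 mm from the nearest pair of top edges, running from the floor. Four apron rails, 54 mm thick and 93 mm tall, run between adjacent legs with their top edges flush with the underside of the top and their outer faces flush with the legs' outer faces.

B is an open bookshelf. Two side panels, each 18 mm thick, 233 mm deep and 1381 mm tall, stand 1117 mm apart (outside-to-outside). Between them sit 4 shelves, each 24 mm thick and 233 mm deep, spanning the full gap between the sides. The bottom shelf rests on the floor (its underside at z = 0) and the clear gap between one shelf's top and the next shelf's underside is 390 mm.

C is a chair. The seat is a 429×404×24 mm slab with its top at z = 469 mm, on four 40×40 mm corner legs (flush with the seat edges, standing on z = 0). A flat backrest 21 mm thick, 525 mm tall, spans the full seat width and rises from the seat top along its +y edge, rear face flush with the rear of the seat.

The bookshelf is on the floor beside the table on its +y side. The chair is on top of the table.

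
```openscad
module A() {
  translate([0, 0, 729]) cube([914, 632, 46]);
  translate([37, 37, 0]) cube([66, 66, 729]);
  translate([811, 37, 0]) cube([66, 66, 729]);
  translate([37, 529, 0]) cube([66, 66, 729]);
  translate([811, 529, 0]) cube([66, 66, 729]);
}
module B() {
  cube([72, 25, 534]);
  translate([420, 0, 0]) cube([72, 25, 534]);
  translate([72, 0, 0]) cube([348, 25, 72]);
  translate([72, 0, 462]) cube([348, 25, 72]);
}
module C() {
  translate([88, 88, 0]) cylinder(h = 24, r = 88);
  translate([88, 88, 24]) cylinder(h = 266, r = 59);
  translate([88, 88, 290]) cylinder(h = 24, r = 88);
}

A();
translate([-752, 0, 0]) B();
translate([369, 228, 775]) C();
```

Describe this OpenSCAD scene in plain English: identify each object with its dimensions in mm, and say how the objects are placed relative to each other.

A is a table: top 914 mm (x) × 632 mm (y), 46 mm thick, upper face at z = 775 mm, on four 66×66 mm square legs, each inset 37 mm from the nearest pair of top edges, running from z = 0 to the bottom of the top.

B is a picture frame with a 348×390 mm rectangular opening (x by z) and a uniform 72 mm border on every side. Frame depth is 25 mm along y. It is built from two vertical stiles running the full outside height and two horizontal rails spanning the gap between the stiles.

C is a spool: two coaxial disc flanges of radius 88 mm and thickness 24 mm, joined by a core cylinder of radius 59 mm and height 266 mm. The lower flange rests on z = 0 and the three cylinders share a vertical axis.

The picture frame is on the floor beside the table on its −x side. The spool is on top of the table, centred.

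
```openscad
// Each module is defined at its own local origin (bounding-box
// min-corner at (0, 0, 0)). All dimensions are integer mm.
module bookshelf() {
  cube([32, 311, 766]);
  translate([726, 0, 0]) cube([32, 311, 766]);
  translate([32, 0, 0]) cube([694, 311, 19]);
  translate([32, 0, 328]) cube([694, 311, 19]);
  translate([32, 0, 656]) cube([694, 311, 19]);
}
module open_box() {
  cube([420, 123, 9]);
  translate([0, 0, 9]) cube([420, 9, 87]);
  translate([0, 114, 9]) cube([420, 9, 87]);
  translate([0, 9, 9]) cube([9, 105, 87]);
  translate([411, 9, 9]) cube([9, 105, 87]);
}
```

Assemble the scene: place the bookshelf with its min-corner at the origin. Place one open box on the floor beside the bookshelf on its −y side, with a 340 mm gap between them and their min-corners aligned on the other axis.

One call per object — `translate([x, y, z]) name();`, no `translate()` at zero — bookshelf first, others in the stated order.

bookshelf();
translate([0, -463, 0]) open_box();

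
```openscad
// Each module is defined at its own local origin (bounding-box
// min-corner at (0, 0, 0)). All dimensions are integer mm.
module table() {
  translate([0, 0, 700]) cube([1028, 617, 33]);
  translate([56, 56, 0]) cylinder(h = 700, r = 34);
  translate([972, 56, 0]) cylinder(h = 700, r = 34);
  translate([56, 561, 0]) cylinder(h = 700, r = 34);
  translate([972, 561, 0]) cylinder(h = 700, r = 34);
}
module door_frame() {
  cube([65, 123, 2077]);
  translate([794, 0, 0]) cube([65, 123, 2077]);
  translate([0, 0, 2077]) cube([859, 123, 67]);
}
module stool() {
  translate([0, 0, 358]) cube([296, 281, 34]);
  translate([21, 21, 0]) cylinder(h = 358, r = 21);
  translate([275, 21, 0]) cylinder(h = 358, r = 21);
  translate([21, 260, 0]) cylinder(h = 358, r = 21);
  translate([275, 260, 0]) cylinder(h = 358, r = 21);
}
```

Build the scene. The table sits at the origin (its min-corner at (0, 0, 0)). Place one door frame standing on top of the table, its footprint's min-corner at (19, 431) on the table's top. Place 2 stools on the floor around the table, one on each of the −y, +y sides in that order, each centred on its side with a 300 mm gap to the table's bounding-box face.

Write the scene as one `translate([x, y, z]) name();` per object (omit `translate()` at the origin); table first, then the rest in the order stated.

table();
translate([19, 431, 733]) door_frame();
translate([366, -581, 0]) stool();
translate([366, 917, 0]) stool();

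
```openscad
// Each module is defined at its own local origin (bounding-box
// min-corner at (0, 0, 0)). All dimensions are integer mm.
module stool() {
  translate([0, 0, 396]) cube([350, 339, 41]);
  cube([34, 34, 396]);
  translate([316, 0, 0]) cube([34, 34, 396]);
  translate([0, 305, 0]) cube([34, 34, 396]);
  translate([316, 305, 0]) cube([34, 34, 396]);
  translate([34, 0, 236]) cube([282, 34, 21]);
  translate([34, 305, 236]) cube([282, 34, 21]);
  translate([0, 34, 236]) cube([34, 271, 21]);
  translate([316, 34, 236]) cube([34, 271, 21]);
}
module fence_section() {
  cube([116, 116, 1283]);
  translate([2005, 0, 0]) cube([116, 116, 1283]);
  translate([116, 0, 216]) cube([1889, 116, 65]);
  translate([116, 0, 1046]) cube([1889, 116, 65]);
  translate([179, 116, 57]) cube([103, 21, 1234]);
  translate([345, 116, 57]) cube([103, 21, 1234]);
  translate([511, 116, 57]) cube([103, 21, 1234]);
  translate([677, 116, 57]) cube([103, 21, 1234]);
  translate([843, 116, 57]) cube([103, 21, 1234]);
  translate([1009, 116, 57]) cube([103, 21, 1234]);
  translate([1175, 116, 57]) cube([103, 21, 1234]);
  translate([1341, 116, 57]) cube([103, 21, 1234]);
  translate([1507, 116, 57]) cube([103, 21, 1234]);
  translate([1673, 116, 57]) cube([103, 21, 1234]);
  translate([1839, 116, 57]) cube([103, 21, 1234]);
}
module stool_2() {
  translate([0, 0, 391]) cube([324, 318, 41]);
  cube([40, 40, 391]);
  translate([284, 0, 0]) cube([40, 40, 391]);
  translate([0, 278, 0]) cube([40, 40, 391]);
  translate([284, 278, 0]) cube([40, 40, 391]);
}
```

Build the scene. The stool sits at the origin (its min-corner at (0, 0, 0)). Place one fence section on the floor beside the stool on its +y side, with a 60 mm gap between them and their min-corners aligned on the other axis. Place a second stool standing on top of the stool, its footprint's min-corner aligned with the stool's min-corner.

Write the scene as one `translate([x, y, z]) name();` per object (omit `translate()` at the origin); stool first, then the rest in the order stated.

stool();
translate([0, 399, 0]) fence_section();
translate([0, 0, 437]) stool_2();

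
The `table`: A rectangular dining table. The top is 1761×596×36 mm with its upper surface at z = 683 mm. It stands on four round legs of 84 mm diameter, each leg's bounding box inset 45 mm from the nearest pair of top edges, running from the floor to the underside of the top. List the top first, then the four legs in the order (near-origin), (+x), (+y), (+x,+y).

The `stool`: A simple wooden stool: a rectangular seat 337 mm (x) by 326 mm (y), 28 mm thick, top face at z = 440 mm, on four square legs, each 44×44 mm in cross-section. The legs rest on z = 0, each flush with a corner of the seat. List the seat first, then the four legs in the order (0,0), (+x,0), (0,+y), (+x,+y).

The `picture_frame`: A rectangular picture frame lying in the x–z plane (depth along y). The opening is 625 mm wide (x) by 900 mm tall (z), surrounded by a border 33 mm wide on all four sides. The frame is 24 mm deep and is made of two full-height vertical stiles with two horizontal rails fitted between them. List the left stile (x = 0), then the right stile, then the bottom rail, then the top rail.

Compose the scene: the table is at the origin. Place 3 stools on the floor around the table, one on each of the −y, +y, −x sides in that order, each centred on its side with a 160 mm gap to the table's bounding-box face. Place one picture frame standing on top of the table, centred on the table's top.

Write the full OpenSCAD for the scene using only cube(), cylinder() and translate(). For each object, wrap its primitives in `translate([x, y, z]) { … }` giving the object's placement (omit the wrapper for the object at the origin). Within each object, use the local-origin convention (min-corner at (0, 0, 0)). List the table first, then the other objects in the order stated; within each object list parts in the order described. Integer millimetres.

translate([0, 0, 647]) cube([1761, 596, 36]);
translate([87, 87, 0]) cylinder(h = 647, r = 42);
translate([1674, 87, 0]) cylinder(h = 647, r = 42);
translate([87, 509, 0]) cylinder(h = 647, r = 42);
translate([1674, 509, 0]) cylinder(h = 647, r = 42);
translate([712, -486, 0]) {
  translate([0, 0, 412]) cube([337, 326, 28]);
  cube([44, 44, 412]);
  translate([293, 0, 0]) cube([44, 44, 412]);
  translate([0, 282, 0]) cube([44, 44, 412]);
  translate([293, 282, 0]) cube([44, 44, 412]);
}
translate([712, 756, 0]) {
  translate([0, 0, 412]) cube([337, 326, 28]);
  cube([44, 44, 412]);
  translate([293, 0, 0]) cube([44, 44, 412]);
  translate([0, 282, 0]) cube([44, 44, 412]);
  translate([293, 282, 0]) cube([44, 44, 412]);
}
translate([-497, 135, 0]) {
  translate([0, 0, 412]) cube([337, 326, 28]);
  cube([44, 44, 412]);
  translate([293, 0, 0]) cube([44, 44, 412]);
  translate([0, 282, 0]) cube([44, 44, 412]);
  translate([293, 282, 0]) cube([44, 44, 412]);
}
translate([535, 286, 683]) {
  cube([33, 24, 966]);
  translate([658, 0, 0]) cube([33, 24, 966]);
  translate([33, 0, 0]) cube([625, 24, 33]);
  translate([33, 0, 933]) cube([625, 24, 33]);
}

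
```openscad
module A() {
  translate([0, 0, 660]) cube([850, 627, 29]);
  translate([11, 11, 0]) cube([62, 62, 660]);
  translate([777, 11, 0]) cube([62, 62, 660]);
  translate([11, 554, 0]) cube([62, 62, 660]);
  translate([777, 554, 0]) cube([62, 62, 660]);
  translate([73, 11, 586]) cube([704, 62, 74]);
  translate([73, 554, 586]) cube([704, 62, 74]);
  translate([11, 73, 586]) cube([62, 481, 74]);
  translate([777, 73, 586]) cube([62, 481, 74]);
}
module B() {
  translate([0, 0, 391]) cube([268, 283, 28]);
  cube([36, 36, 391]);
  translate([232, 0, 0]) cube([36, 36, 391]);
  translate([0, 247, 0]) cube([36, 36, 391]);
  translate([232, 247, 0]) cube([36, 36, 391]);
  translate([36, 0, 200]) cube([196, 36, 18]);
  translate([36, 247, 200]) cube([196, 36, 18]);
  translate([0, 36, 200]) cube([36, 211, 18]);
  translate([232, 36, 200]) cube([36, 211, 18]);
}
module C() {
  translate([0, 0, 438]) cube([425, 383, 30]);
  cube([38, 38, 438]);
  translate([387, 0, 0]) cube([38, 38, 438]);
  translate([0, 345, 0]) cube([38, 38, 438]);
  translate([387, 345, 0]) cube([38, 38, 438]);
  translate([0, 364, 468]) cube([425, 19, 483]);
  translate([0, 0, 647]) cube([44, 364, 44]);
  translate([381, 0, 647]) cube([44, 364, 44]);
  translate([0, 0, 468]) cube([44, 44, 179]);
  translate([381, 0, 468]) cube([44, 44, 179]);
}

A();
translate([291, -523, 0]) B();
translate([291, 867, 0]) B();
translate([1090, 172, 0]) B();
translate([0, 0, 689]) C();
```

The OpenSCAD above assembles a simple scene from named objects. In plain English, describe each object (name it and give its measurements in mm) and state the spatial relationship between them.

A is a table with a 850×627 mm rectangular top, 29 mm thick, top surface at z = 689 mm, supported by four 62×62 mm square legs, each inset 11 mm from the nearest pair of top edges, running from the floor. Four apron rails, 62 mm thick and 74 mm tall, run between adjacent legs with their top edges flush with the underside of the top and their outer faces flush with the legs' outer faces.

B is a simple wooden stool: a rectangular seat 268 mm (x) by 283 mm (y), 28 mm thick, top face at z = 419 mm, on four square legs, each 36×36 mm in cross-section. The legs rest on z = 0, each flush with a corner of the seat. Four stretchers, 36 mm wide and 18 mm tall, connect adjacent legs with their undersides at z = 200 mm, each running between the inner faces of the legs it joins and aligned with the legs' outer faces on the other axis.

C is a chair: 425×383 mm seat, 30 mm thick, top at z = 468 mm, on four 38 mm square corner legs flush with the seat edges. A 19 mm thick backrest slab spans the full seat width, extending 483 mm above the seat top, its back face flush with the seat's +y edge. Two armrests of 44×44 mm section run along each side from the seat's front edge to the front of the backrest, top faces 223 mm above the seat top and outer faces flush with the seat's x-edges; a 44×44 mm post under the front of each armrest stands on the seat at the front corner.

Three stools sit around the table at the −y, +y, +x sides. The chair is on top of the table.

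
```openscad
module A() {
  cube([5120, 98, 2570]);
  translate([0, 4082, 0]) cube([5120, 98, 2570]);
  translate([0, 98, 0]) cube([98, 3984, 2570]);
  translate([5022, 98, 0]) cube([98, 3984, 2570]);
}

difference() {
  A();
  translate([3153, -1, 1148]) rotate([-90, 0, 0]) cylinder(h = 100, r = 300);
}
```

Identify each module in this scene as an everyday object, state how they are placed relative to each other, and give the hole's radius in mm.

The subtracted cylinder has r = 300 mm.

A is a house frame. The house frame has a circular hole through its front wall. The hole's radius is 300 mm.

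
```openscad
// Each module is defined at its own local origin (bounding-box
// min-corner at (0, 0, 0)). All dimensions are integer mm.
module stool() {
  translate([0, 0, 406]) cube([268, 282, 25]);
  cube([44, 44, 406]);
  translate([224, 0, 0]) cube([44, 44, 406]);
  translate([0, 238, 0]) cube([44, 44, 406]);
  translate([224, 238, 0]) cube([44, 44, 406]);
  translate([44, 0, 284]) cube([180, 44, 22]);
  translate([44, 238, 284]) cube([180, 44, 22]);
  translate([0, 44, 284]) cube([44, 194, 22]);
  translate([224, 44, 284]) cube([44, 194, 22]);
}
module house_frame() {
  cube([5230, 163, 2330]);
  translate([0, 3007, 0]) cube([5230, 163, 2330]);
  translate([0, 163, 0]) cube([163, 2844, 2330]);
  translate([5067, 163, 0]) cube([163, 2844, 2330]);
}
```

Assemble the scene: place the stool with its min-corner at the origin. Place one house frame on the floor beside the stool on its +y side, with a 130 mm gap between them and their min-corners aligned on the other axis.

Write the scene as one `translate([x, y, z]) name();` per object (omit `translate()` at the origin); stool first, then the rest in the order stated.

stool();
translate([0, 412, 0]) house_frame();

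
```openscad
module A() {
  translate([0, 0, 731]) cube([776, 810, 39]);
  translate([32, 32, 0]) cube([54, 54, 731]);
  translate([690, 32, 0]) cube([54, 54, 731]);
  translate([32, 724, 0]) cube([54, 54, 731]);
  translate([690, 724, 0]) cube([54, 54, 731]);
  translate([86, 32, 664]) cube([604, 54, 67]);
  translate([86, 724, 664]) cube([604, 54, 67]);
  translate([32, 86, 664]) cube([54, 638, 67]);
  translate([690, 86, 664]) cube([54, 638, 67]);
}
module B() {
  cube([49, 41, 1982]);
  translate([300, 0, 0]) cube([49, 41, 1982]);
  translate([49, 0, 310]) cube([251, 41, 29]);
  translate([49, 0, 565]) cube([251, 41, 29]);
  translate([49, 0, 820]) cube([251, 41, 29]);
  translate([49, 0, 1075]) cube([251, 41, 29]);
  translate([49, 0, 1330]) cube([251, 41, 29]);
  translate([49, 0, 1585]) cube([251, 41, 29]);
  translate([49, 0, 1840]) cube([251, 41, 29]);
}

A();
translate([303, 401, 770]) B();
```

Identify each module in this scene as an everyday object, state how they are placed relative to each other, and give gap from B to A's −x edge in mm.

The ladder's min-x is at 303; the table's min-x is 0; gap = 303 mm.

A is a table. B is a ladder. The ladder is on top of the table. The gap from the ladder to the table's −x edge is 303 mm.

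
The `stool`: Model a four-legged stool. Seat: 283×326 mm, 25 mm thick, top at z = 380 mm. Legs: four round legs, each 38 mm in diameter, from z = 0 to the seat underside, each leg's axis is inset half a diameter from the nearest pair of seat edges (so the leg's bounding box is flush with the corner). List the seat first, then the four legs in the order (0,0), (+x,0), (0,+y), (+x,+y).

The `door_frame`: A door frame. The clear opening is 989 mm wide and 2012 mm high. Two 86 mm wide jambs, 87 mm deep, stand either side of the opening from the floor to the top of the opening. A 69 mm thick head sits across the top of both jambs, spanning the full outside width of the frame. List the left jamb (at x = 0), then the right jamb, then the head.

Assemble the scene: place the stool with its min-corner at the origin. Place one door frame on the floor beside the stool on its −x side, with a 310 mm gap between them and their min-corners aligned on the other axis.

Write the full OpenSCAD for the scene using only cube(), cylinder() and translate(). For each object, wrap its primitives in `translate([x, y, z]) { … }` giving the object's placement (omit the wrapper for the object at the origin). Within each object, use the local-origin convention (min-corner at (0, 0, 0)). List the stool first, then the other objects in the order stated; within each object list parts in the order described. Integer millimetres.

translate([0, 0, 355]) cube([283, 326, 25]);
translate([19, 19, 0]) cylinder(h = 355, r = 19);
translate([264, 19, 0]) cylinder(h = 355, r = 19);
translate([19, 307, 0]) cylinder(h = 355, r = 19);
translate([264, 307, 0]) cylinder(h = 355, r = 19);
translate([-1471, 0, 0]) {
  cube([86, 87, 2012]);
  translate([1075, 0, 0]) cube([86, 87, 2012]);
  translate([0, 0, 2012]) cube([1161, 87, 69]);
}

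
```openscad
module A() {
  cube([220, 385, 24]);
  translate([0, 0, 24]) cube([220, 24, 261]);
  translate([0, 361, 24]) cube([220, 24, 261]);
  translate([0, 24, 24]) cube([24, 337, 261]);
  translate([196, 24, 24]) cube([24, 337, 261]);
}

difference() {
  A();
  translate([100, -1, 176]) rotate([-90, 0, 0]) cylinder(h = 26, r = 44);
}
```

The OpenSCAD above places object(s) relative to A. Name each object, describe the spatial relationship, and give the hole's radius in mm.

The subtracted cylinder has r = 44 mm.

A is an open box. The open box has a circular hole through its front wall. The hole's radius is 44 mm.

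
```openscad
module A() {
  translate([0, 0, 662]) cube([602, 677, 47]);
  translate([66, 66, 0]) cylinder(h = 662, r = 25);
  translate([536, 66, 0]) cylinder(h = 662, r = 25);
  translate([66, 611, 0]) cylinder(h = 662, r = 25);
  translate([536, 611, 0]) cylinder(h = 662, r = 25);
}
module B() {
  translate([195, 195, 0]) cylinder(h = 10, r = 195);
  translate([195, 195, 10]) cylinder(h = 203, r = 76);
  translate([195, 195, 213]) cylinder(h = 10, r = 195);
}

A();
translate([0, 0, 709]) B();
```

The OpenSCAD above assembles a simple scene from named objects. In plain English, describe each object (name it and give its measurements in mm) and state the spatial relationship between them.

A is a table: top 602 mm (x) × 677 mm (y), 47 mm thick, upper face at z = 709 mm, on four round legs of 50 mm diameter, each leg's bounding box inset 41 mm from the nearest pair of top edges, running from z = 0 to the bottom of the top.

B is a spool: two coaxial disc flanges of radius 195 mm and thickness 10 mm, joined by a core cylinder of radius 76 mm and height 203 mm. The lower flange rests on z = 0 and the three cylinders share a vertical axis.

The spool is on top of the table.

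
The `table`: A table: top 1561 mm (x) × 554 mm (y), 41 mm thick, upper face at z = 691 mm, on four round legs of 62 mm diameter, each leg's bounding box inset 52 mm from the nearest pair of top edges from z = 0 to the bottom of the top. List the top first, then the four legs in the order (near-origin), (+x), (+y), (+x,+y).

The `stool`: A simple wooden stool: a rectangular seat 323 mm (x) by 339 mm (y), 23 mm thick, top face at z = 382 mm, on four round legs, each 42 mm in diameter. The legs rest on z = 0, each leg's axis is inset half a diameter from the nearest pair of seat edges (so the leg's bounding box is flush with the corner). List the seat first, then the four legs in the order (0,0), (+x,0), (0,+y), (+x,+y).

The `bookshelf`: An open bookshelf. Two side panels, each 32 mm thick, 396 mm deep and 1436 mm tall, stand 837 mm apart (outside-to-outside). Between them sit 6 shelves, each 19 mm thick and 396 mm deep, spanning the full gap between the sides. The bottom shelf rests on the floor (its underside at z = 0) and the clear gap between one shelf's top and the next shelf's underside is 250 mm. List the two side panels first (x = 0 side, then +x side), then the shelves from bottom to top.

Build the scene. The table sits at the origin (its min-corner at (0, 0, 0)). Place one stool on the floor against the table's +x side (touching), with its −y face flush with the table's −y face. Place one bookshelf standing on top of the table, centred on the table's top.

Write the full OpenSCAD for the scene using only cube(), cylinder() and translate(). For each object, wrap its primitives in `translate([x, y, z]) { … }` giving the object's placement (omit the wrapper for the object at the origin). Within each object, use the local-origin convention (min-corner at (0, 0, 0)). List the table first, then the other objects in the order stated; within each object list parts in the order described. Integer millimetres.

translate([0, 0, 650]) cube([1561, 554, 41]);
translate([83, 83, 0]) cylinder(h = 650, r = 31);
translate([1478, 83, 0]) cylinder(h = 650, r = 31);
translate([83, 471, 0]) cylinder(h = 650, r = 31);
translate([1478, 471, 0]) cylinder(h = 650, r = 31);
translate([1561, 0, 0]) {
  translate([0, 0, 359]) cube([323, 339, 23]);
  translate([21, 21, 0]) cylinder(h = 359, r = 21);
  translate([302, 21, 0]) cylinder(h = 359, r = 21);
  translate([21, 318, 0]) cylinder(h = 359, r = 21);
  translate([302, 318, 0]) cylinder(h = 359, r = 21);
}
translate([362, 79, 691]) {
  cube([32, 396, 1436]);
  translate([805, 0, 0]) cube([32, 396, 1436]);
  translate([32, 0, 0]) cube([773, 396, 19]);
  translate([32, 0, 269]) cube([773, 396, 19]);
  translate([32, 0, 538]) cube([773, 396, 19]);
  translate([32, 0, 807]) cube([773, 396, 19]);
  translate([32, 0, 1076]) cube([773, 396, 19]);
  translate([32, 0, 1345]) cube([773, 396, 19]);
}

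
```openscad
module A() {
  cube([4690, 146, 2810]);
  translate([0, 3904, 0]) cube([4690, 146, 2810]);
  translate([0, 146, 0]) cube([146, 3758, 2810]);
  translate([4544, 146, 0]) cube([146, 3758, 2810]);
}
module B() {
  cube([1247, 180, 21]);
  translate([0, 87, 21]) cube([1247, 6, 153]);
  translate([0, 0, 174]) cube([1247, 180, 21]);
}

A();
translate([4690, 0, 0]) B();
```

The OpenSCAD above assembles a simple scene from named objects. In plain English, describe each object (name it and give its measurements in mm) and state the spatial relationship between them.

A is a box-shaped house frame (walls only): outside footprint 4690×4050 mm, wall height 2810 mm, wall thickness 146 mm. The two y-facing walls run the full x-width; the two x-facing walls fit between the inner faces of the y-facing walls.

B is an I-beam lying along x, 1247 mm long. Overall section height 195 mm. Two flanges 180 mm wide (y) and 21 mm thick, one on the floor and one at the top; a web 6 mm thick runs between them, centred on the flange width.

The I-beam is against the house frame's +x side, with their −y faces flush.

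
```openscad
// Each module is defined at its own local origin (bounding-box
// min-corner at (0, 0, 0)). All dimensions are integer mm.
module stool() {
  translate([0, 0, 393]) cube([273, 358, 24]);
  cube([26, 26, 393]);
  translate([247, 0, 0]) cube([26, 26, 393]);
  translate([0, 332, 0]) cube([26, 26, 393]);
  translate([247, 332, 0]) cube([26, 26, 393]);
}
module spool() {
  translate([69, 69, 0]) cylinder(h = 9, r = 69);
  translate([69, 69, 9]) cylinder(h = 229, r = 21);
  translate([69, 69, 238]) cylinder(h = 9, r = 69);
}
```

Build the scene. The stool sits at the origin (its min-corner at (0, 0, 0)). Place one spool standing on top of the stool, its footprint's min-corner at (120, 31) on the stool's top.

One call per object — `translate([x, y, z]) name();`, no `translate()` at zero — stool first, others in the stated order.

stool();
translate([120, 31, 417]) spool();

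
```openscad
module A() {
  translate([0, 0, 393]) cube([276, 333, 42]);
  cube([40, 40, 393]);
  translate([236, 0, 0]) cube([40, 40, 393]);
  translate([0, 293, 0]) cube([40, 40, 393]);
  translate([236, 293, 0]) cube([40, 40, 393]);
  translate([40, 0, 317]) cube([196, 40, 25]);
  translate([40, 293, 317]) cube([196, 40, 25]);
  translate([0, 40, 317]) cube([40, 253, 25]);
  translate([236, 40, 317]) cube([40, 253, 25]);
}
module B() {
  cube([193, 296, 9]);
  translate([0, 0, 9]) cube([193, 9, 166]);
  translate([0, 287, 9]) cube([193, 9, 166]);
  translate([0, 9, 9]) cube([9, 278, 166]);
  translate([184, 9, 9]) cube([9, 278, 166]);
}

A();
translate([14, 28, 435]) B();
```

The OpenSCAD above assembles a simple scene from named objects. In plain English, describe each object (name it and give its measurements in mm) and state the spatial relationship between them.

A is a four-legged stool. The seat is 276×333 mm, 42 mm thick, top at z = 435 mm. It stands on four square legs, each 40×40 mm in cross-section, from z = 0 to the seat underside, each flush with a corner of the seat. Four stretchers, 40 mm wide and 25 mm tall, connect adjacent legs with their undersides at z = 317 mm, each running between the inner faces of the legs it joins and aligned with the legs' outer faces on the other axis.

B is an open storage box with external size 193×296×175 mm and wall thickness 9 mm (the base is also 9 mm thick). The base covers the whole footprint; the four walls stand on the base, with the y-facing walls full-width and the x-facing walls fitting between their inner faces.

The open box is on top of the stool.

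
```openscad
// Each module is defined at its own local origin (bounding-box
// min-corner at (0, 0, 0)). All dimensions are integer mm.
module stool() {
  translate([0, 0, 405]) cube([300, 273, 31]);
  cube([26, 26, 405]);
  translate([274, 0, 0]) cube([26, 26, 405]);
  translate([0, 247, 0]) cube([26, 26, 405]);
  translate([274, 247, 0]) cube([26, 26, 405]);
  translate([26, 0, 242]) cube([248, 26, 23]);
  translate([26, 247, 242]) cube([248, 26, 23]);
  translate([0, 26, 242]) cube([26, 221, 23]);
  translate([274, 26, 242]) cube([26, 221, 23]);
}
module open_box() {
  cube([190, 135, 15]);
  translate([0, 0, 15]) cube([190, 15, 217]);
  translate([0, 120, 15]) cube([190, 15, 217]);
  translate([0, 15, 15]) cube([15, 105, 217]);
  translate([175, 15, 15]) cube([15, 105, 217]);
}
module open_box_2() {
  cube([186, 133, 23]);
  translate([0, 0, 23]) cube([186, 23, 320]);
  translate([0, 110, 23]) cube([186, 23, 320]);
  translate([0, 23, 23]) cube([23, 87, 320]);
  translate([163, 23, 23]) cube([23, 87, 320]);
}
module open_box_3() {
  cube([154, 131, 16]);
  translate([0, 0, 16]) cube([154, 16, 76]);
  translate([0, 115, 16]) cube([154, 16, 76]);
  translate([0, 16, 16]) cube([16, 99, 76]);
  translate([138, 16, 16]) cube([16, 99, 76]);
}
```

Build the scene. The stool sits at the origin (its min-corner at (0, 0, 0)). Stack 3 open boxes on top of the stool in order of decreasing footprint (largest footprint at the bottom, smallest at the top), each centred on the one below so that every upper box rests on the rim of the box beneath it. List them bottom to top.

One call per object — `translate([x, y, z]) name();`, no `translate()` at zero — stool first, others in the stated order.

stool();
translate([55, 69, 436]) open_box();
translate([57, 70, 668]) open_box_2();
translate([73, 71, 1011]) open_box_3();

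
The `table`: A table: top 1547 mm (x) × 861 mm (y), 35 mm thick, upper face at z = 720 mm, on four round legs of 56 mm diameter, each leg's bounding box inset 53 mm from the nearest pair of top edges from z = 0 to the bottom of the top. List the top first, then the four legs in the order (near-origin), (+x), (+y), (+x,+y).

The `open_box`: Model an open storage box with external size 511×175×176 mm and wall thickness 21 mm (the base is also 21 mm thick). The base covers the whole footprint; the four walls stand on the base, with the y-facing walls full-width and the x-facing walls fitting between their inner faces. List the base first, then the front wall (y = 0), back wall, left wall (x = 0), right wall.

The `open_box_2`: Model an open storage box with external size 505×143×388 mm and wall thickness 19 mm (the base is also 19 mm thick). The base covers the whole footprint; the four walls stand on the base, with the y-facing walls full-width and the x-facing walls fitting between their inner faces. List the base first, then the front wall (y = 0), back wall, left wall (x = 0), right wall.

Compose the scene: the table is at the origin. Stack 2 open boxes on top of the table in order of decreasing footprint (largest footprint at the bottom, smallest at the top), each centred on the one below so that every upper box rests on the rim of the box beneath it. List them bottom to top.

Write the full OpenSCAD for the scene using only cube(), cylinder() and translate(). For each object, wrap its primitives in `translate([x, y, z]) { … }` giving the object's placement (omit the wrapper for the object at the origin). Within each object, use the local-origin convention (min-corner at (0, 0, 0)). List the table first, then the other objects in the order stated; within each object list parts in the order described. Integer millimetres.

translate([0, 0, 685]) cube([1547, 861, 35]);
translate([81, 81, 0]) cylinder(h = 685, r = 28);
translate([1466, 81, 0]) cylinder(h = 685, r = 28);
translate([81, 780, 0]) cylinder(h = 685, r = 28);
translate([1466, 780, 0]) cylinder(h = 685, r = 28);
translate([518, 343, 720]) {
  cube([511, 175, 21]);
  translate([0, 0, 21]) cube([511, 21, 155]);
  translate([0, 154, 21]) cube([511, 21, 155]);
  translate([0, 21, 21]) cube([21, 133, 155]);
  translate([490, 21, 21]) cube([21, 133, 155]);
}
translate([521, 359, 896]) {
  cube([505, 143, 19]);
  translate([0, 0, 19]) cube([505, 19, 369]);
  translate([0, 124, 19]) cube([505, 19, 369]);
  translate([0, 19, 19]) cube([19, 105, 369]);
  translate([486, 19, 19]) cube([19, 105, 369]);
}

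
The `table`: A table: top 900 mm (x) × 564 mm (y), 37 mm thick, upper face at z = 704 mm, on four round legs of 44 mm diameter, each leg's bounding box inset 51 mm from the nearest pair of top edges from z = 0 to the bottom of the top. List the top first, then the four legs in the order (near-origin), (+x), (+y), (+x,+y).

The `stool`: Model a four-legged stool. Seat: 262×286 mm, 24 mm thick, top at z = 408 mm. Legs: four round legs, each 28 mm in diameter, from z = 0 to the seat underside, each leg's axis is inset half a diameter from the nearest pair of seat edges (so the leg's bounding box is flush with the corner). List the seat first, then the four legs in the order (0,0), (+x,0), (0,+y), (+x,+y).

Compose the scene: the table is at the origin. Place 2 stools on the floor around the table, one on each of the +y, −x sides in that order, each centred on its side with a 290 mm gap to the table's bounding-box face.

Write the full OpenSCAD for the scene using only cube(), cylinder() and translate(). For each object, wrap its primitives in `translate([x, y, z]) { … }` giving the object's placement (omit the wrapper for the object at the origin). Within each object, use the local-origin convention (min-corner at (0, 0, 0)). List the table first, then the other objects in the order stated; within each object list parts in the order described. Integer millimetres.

translate([0, 0, 667]) cube([900, 564, 37]);
translate([73, 73, 0]) cylinder(h = 667, r = 22);
translate([827, 73, 0]) cylinder(h = 667, r = 22);
translate([73, 491, 0]) cylinder(h = 667, r = 22);
translate([827, 491, 0]) cylinder(h = 667, r = 22);
translate([319, 854, 0]) {
  translate([0, 0, 384]) cube([262, 286, 24]);
  translate([14, 14, 0]) cylinder(h = 384, r = 14);
  translate([248, 14, 0]) cylinder(h = 384, r = 14);
  translate([14, 272, 0]) cylinder(h = 384, r = 14);
  translate([248, 272, 0]) cylinder(h = 384, r = 14);
}
translate([-552, 139, 0]) {
  translate([0, 0, 384]) cube([262, 286, 24]);
  translate([14, 14, 0]) cylinder(h = 384, r = 14);
  translate([248, 14, 0]) cylinder(h = 384, r = 14);
  translate([14, 272, 0]) cylinder(h = 384, r = 14);
  translate([248, 272, 0]) cylinder(h = 384, r = 14);
}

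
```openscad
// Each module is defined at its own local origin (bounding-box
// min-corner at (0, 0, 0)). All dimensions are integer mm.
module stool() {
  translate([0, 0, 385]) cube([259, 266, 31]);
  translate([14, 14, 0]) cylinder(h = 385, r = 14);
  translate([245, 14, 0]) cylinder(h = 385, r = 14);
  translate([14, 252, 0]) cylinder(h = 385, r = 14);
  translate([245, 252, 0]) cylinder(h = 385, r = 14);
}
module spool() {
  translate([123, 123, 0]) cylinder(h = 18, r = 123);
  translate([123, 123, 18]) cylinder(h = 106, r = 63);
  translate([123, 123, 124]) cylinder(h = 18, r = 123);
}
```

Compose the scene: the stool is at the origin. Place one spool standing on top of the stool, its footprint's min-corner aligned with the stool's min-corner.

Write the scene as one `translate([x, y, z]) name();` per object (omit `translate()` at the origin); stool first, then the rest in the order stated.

stool();
translate([0, 0, 416]) spool();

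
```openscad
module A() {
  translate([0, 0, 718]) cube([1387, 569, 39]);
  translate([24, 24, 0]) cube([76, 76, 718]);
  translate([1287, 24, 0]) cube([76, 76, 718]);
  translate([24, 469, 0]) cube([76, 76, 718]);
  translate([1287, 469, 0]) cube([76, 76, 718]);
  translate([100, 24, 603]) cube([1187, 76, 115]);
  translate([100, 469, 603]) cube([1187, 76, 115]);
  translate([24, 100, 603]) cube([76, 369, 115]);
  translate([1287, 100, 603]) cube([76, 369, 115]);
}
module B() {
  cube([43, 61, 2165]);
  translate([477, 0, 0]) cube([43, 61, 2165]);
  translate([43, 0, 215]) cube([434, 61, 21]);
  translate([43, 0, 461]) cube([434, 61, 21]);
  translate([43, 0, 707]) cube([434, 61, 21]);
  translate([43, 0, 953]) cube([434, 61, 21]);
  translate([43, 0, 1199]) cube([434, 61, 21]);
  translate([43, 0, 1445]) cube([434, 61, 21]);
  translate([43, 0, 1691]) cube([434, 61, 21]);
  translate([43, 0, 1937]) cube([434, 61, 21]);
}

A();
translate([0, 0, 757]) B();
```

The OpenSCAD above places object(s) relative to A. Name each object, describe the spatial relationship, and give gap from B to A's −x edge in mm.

The ladder's min-x is at 0; the table's min-x is 0; gap = 0 mm.

A is a table. B is a ladder. The ladder is on top of the table. The gap from the ladder to the table's −x edge is 0 mm.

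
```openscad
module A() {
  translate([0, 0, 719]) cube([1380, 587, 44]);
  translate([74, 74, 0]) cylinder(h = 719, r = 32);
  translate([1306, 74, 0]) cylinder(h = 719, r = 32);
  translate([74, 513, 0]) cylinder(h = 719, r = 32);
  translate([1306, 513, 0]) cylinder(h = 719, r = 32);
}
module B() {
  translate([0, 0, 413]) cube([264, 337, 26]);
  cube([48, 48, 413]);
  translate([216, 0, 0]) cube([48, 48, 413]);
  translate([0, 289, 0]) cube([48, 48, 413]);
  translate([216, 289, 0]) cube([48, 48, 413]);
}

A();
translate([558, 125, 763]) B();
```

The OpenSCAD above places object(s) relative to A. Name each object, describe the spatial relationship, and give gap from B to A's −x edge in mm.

A is a table. B is a stool. The stool is on top of the table, centred. The gap from the stool to the table's −x edge is 558 mm.

The stool's min-x is at 558; the table's min-x is 0; gap = 558 mm.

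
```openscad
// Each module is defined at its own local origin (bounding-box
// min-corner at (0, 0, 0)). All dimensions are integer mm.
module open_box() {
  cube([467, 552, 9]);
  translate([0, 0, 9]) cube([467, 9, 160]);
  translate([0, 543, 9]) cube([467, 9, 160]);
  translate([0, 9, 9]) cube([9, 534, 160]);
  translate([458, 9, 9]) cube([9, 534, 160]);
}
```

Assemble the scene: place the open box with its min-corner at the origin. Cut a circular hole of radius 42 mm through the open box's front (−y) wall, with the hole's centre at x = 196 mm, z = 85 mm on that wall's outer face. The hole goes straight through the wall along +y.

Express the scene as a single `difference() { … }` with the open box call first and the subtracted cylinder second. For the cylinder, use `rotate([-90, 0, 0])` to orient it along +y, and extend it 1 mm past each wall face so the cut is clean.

difference() {
  open_box();
  translate([196, -1, 85]) rotate([-90, 0, 0]) cylinder(h = 11, r = 42);
}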